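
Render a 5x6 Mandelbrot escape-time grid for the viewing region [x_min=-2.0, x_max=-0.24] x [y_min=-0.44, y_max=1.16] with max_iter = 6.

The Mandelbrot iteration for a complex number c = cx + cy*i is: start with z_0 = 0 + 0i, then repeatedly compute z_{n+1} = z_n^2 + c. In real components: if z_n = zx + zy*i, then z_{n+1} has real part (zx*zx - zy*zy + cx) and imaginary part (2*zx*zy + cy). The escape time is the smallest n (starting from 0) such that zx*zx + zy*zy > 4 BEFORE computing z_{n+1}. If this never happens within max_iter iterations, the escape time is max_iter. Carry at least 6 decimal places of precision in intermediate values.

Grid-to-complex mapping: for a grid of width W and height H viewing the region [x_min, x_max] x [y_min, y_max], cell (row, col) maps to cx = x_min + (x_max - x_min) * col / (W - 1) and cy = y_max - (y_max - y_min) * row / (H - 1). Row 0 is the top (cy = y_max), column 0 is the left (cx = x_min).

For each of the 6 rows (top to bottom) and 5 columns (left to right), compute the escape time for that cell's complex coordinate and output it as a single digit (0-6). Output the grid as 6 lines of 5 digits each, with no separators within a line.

(row=0, col=0): c = -2.0000 + 1.1600i → escape time 1
(row=0, col=1): c = -1.5600 + 1.1600i → escape time 2
(row=0, col=2): c = -1.1200 + 1.1600i → escape time 3
(row=0, col=3): c = -0.6800 + 1.1600i → escape time 3
(row=0, col=4): c = -0.2400 + 1.1600i → escape time 4
(row=1, col=0): c = -2.0000 + 0.8400i → escape time 1
(row=1, col=1): c = -1.5600 + 0.8400i → escape time 3
(row=1, col=2): c = -1.1200 + 0.8400i → escape time 3
(row=1, col=3): c = -0.6800 + 0.8400i → escape time 4
(row=1, col=4): c = -0.2400 + 0.8400i → escape time 6
(row=2, col=0): c = -2.0000 + 0.5200i → escape time 1
(row=2, col=1): c = -1.5600 + 0.5200i → escape time 3
(row=2, col=2): c = -1.1200 + 0.5200i → escape time 5
(row=2, col=3): c = -0.6800 + 0.5200i → escape time 6
(row=2, col=4): c = -0.2400 + 0.5200i → escape time 6
(row=3, col=0): c = -2.0000 + 0.2000i → escape time 1
(row=3, col=1): c = -1.5600 + 0.2000i → escape time 5
(row=3, col=2): c = -1.1200 + 0.2000i → escape time 6
(row=3, col=3): c = -0.6800 + 0.2000i → escape time 6
(row=3, col=4): c = -0.2400 + 0.2000i → escape time 6
(row=4, col=0): c = -2.0000 + -0.1200i → escape time 1
(row=4, col=1): c = -1.5600 + -0.1200i → escape time 6
(row=4, col=2): c = -1.1200 + -0.1200i → escape time 6
(row=4, col=3): c = -0.6800 + -0.1200i → escape time 6
(row=4, col=4): c = -0.2400 + -0.1200i → escape time 6
(row=5, col=0): c = -2.0000 + -0.4400i → escape time 1
(row=5, col=1): c = -1.5600 + -0.4400i → escape time 3
(row=5, col=2): c = -1.1200 + -0.4400i → escape time 6
(row=5, col=3): c = -0.6800 + -0.4400i → escape time 6
(row=5, col=4): c = -0.2400 + -0.4400i → escape time 6

Answer: 12334
13346
13566
15666
16666
13666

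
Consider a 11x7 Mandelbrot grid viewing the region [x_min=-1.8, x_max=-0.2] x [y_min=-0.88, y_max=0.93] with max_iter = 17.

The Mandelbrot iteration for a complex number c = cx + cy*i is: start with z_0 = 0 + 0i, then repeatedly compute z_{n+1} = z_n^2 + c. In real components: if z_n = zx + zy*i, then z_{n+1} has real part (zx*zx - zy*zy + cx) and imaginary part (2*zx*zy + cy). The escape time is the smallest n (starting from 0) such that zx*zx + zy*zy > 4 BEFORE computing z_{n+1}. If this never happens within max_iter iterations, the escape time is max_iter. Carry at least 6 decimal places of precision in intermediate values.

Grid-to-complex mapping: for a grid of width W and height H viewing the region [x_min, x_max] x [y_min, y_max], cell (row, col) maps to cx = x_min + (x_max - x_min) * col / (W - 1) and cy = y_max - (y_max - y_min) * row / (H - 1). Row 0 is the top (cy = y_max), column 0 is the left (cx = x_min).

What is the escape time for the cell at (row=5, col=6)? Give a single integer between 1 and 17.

Answer: 5

Derivation:
z_0 = 0 + 0i, c = -0.8400 + -0.5783i
Iter 1: z = -0.8400 + -0.5783i, |z|^2 = 1.0401
Iter 2: z = -0.4689 + 0.3933i, |z|^2 = 0.3745
Iter 3: z = -0.7748 + -0.9471i, |z|^2 = 1.4974
Iter 4: z = -1.1367 + 0.8894i, |z|^2 = 2.0830
Iter 5: z = -0.3389 + -2.6002i, |z|^2 = 6.8757
Escaped at iteration 5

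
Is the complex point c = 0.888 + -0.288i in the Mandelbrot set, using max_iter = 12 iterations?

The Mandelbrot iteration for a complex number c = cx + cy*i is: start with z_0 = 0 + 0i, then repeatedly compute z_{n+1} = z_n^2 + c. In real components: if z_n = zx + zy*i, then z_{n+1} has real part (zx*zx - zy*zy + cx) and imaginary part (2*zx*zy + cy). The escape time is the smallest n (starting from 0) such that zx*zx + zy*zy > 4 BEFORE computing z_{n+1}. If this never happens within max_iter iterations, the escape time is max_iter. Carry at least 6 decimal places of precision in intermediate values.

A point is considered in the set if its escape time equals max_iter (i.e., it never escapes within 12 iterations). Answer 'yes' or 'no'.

z_0 = 0 + 0i, c = 0.8880 + -0.2880i
Iter 1: z = 0.8880 + -0.2880i, |z|^2 = 0.8715
Iter 2: z = 1.5936 + -0.7995i, |z|^2 = 3.1787
Iter 3: z = 2.7884 + -2.8361i, |z|^2 = 15.8187
Escaped at iteration 3

Answer: no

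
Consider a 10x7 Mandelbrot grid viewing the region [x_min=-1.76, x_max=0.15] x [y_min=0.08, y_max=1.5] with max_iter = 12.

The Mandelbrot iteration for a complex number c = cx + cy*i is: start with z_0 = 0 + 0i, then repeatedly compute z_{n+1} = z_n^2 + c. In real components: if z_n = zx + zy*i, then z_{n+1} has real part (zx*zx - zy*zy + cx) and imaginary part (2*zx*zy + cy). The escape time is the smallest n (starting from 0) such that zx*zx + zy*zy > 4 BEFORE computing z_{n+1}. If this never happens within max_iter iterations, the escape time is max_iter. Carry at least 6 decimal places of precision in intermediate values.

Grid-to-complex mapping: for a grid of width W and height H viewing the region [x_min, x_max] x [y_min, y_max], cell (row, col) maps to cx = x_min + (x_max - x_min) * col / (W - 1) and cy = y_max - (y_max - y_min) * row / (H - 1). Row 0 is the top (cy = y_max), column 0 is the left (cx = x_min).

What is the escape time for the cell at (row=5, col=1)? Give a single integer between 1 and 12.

Answer: 4

Derivation:
z_0 = 0 + 0i, c = -1.5478 + 0.3167i
Iter 1: z = -1.5478 + 0.3167i, |z|^2 = 2.4959
Iter 2: z = 0.7476 + -0.6636i, |z|^2 = 0.9992
Iter 3: z = -1.4293 + -0.6755i, |z|^2 = 2.4991
Iter 4: z = 0.0388 + 2.2476i, |z|^2 = 5.0532
Escaped at iteration 4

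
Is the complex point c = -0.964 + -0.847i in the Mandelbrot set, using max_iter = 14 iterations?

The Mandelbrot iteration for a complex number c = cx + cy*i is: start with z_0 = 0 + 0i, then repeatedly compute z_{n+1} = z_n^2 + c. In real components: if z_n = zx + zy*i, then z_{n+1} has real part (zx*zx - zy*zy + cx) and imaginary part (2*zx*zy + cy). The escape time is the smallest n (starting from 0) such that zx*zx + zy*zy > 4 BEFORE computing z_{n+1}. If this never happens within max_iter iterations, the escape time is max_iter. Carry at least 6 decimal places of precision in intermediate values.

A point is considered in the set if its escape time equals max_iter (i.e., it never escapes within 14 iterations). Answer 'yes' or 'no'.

z_0 = 0 + 0i, c = -0.9640 + -0.8470i
Iter 1: z = -0.9640 + -0.8470i, |z|^2 = 1.6467
Iter 2: z = -0.7521 + 0.7860i, |z|^2 = 1.1835
Iter 3: z = -1.0161 + -2.0293i, |z|^2 = 5.1508
Escaped at iteration 3

Answer: no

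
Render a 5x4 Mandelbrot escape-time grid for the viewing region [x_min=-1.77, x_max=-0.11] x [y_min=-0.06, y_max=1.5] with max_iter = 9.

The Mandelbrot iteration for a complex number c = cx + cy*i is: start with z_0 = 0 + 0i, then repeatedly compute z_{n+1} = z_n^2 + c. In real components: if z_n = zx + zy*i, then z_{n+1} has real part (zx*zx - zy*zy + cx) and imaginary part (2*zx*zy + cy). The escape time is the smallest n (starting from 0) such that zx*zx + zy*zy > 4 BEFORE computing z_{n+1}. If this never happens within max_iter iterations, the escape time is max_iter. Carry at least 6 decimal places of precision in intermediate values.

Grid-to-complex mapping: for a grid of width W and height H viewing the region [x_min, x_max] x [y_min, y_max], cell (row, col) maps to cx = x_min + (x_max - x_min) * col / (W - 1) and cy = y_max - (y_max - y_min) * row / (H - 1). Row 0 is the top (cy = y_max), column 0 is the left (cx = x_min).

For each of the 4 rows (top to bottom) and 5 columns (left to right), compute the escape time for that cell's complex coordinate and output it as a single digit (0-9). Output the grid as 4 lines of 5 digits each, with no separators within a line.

(row=0, col=0): c = -1.7700 + 1.5000i → escape time 1
(row=0, col=1): c = -1.3550 + 1.5000i → escape time 1
(row=0, col=2): c = -0.9400 + 1.5000i → escape time 2
(row=0, col=3): c = -0.5250 + 1.5000i → escape time 2
(row=0, col=4): c = -0.1100 + 1.5000i → escape time 2
(row=1, col=0): c = -1.7700 + 0.9800i → escape time 1
(row=1, col=1): c = -1.3550 + 0.9800i → escape time 3
(row=1, col=2): c = -0.9400 + 0.9800i → escape time 3
(row=1, col=3): c = -0.5250 + 0.9800i → escape time 4
(row=1, col=4): c = -0.1100 + 0.9800i → escape time 9
(row=2, col=0): c = -1.7700 + 0.4600i → escape time 3
(row=2, col=1): c = -1.3550 + 0.4600i → escape time 4
(row=2, col=2): c = -0.9400 + 0.4600i → escape time 5
(row=2, col=3): c = -0.5250 + 0.4600i → escape time 9
(row=2, col=4): c = -0.1100 + 0.4600i → escape time 9
(row=3, col=0): c = -1.7700 + -0.0600i → escape time 9
(row=3, col=1): c = -1.3550 + -0.0600i → escape time 9
(row=3, col=2): c = -0.9400 + -0.0600i → escape time 9
(row=3, col=3): c = -0.5250 + -0.0600i → escape time 9
(row=3, col=4): c = -0.1100 + -0.0600i → escape time 9

Answer: 11222
13349
34599
99999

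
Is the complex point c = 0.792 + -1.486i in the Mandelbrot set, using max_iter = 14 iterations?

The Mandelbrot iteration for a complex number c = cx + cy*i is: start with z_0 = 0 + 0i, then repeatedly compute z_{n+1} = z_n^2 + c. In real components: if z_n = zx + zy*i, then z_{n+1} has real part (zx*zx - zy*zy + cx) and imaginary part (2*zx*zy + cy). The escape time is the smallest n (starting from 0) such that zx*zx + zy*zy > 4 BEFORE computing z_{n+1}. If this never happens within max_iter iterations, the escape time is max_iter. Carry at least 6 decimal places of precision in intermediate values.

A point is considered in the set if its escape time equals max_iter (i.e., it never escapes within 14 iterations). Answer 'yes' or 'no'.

z_0 = 0 + 0i, c = 0.7920 + -1.4860i
Iter 1: z = 0.7920 + -1.4860i, |z|^2 = 2.8355
Iter 2: z = -0.7889 + -3.8398i, |z|^2 = 15.3667
Escaped at iteration 2

Answer: no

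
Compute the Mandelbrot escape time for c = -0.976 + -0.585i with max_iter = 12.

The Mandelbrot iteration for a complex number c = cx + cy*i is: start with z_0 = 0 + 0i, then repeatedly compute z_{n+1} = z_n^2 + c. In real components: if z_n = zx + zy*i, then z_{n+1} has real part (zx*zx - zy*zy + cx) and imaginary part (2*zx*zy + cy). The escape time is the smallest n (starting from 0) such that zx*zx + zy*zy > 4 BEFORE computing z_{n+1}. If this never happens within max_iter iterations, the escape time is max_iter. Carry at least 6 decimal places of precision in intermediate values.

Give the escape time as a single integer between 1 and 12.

Answer: 5

Derivation:
z_0 = 0 + 0i, c = -0.9760 + -0.5850i
Iter 1: z = -0.9760 + -0.5850i, |z|^2 = 1.2948
Iter 2: z = -0.3656 + 0.5569i, |z|^2 = 0.4439
Iter 3: z = -1.1525 + -0.9923i, |z|^2 = 2.3128
Iter 4: z = -0.6324 + 1.7021i, |z|^2 = 3.2972
Iter 5: z = -3.4732 + -2.7380i, |z|^2 = 19.5597
Escaped at iteration 5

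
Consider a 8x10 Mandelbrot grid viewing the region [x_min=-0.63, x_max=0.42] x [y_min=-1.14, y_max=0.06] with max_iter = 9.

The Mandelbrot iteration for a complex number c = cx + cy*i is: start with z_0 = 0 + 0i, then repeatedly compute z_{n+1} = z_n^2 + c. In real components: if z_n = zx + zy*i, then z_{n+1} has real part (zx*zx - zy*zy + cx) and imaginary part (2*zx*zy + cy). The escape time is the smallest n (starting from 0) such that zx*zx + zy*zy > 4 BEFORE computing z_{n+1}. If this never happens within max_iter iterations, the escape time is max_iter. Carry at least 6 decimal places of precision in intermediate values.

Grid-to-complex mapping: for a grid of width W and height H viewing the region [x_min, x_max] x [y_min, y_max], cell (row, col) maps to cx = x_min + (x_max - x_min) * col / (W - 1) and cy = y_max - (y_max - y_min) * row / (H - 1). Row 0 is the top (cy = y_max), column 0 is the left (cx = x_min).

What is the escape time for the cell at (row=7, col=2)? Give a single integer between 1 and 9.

Answer: 6

Derivation:
z_0 = 0 + 0i, c = -0.3300 + -0.8733i
Iter 1: z = -0.3300 + -0.8733i, |z|^2 = 0.8716
Iter 2: z = -0.9838 + -0.2969i, |z|^2 = 1.0561
Iter 3: z = 0.5497 + -0.2891i, |z|^2 = 0.3858
Iter 4: z = -0.1114 + -1.1912i, |z|^2 = 1.4313
Iter 5: z = -1.7364 + -0.6080i, |z|^2 = 3.3849
Iter 6: z = 2.3156 + 1.2381i, |z|^2 = 6.8951
Escaped at iteration 6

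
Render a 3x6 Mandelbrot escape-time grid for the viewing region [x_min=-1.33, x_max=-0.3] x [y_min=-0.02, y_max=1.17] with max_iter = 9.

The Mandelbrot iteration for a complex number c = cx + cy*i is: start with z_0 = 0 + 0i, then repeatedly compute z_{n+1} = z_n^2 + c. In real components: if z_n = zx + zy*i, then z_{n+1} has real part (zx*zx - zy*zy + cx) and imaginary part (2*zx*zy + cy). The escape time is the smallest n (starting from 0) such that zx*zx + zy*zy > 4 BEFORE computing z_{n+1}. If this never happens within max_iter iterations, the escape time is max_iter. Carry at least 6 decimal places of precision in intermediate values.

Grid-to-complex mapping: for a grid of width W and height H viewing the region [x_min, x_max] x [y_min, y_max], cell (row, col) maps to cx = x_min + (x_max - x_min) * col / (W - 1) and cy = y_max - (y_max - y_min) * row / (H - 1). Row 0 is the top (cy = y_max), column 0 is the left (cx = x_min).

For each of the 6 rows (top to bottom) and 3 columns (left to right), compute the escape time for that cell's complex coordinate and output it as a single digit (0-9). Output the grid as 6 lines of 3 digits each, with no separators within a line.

(row=0, col=0): c = -1.3300 + 1.1700i → escape time 2
(row=0, col=1): c = -0.8150 + 1.1700i → escape time 3
(row=0, col=2): c = -0.3000 + 1.1700i → escape time 4
(row=1, col=0): c = -1.3300 + 0.9320i → escape time 3
(row=1, col=1): c = -0.8150 + 0.9320i → escape time 3
(row=1, col=2): c = -0.3000 + 0.9320i → escape time 5
(row=2, col=0): c = -1.3300 + 0.6940i → escape time 3
(row=2, col=1): c = -0.8150 + 0.6940i → escape time 4
(row=2, col=2): c = -0.3000 + 0.6940i → escape time 9
(row=3, col=0): c = -1.3300 + 0.4560i → escape time 4
(row=3, col=1): c = -0.8150 + 0.4560i → escape time 6
(row=3, col=2): c = -0.3000 + 0.4560i → escape time 9
(row=4, col=0): c = -1.3300 + 0.2180i → escape time 7
(row=4, col=1): c = -0.8150 + 0.2180i → escape time 9
(row=4, col=2): c = -0.3000 + 0.2180i → escape time 9
(row=5, col=0): c = -1.3300 + -0.0200i → escape time 9
(row=5, col=1): c = -0.8150 + -0.0200i → escape time 9
(row=5, col=2): c = -0.3000 + -0.0200i → escape time 9

Answer: 234
335
349
469
799
999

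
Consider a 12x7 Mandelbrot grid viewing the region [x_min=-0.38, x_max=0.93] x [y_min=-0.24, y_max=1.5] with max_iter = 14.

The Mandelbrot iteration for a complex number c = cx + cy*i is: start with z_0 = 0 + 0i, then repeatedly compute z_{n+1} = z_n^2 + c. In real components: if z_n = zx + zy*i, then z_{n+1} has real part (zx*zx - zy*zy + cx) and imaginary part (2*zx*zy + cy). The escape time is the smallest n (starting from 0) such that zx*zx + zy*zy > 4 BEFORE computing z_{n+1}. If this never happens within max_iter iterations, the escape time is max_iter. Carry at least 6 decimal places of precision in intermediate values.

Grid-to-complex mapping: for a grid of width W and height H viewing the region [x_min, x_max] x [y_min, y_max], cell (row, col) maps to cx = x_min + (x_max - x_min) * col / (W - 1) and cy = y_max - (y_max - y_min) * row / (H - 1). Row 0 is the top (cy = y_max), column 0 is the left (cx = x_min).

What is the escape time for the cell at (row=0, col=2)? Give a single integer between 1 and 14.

z_0 = 0 + 0i, c = -0.1418 + 1.5000i
Iter 1: z = -0.1418 + 1.5000i, |z|^2 = 2.2701
Iter 2: z = -2.3717 + 1.0745i, |z|^2 = 6.7796
Escaped at iteration 2

Answer: 2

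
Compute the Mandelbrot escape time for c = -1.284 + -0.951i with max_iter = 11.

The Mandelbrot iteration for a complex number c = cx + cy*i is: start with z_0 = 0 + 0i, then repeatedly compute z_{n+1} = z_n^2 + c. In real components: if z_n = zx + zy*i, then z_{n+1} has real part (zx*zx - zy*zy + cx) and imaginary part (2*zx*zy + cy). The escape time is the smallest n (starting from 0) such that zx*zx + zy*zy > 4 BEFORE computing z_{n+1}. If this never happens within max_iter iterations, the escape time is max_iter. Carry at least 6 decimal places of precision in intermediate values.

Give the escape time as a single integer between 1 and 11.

z_0 = 0 + 0i, c = -1.2840 + -0.9510i
Iter 1: z = -1.2840 + -0.9510i, |z|^2 = 2.5531
Iter 2: z = -0.5397 + 1.4912i, |z|^2 = 2.5149
Iter 3: z = -3.2163 + -2.5607i, |z|^2 = 16.9015
Escaped at iteration 3

Answer: 3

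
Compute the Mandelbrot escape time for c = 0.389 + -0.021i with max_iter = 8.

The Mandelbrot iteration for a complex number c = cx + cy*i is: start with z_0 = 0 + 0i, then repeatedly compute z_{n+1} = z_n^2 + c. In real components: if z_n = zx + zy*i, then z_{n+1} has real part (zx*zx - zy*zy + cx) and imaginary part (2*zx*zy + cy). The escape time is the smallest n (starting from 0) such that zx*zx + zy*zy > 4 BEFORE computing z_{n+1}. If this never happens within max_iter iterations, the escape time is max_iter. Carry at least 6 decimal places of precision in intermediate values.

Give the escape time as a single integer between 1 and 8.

z_0 = 0 + 0i, c = 0.3890 + -0.0210i
Iter 1: z = 0.3890 + -0.0210i, |z|^2 = 0.1518
Iter 2: z = 0.5399 + -0.0373i, |z|^2 = 0.2929
Iter 3: z = 0.6791 + -0.0613i, |z|^2 = 0.4649
Iter 4: z = 0.8464 + -0.1043i, |z|^2 = 0.7272
Iter 5: z = 1.0945 + -0.1975i, |z|^2 = 1.2369
Iter 6: z = 1.5479 + -0.4534i, |z|^2 = 2.6015
Iter 7: z = 2.5795 + -1.4245i, |z|^2 = 8.6829
Escaped at iteration 7

Answer: 7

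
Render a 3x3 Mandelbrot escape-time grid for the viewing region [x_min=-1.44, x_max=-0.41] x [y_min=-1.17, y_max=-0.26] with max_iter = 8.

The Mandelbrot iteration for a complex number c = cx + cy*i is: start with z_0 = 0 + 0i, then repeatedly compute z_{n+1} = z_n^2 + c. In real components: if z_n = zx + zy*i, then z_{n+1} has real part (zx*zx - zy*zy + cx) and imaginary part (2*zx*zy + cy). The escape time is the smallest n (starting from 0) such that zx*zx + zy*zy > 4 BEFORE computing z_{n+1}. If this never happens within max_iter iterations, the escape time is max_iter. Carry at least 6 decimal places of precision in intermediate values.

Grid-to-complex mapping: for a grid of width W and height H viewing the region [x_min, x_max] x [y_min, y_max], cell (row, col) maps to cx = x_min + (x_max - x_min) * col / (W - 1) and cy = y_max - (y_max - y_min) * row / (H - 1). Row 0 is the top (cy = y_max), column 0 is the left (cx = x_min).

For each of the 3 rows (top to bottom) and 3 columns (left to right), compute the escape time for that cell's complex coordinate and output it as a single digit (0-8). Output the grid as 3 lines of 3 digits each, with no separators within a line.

(row=0, col=0): c = -1.4400 + -0.2600i → escape time 5
(row=0, col=1): c = -0.9250 + -0.2600i → escape time 8
(row=0, col=2): c = -0.4100 + -0.2600i → escape time 8
(row=1, col=0): c = -1.4400 + -0.7150i → escape time 3
(row=1, col=1): c = -0.9250 + -0.7150i → escape time 4
(row=1, col=2): c = -0.4100 + -0.7150i → escape time 7
(row=2, col=0): c = -1.4400 + -1.1700i → escape time 2
(row=2, col=1): c = -0.9250 + -1.1700i → escape time 3
(row=2, col=2): c = -0.4100 + -1.1700i → escape time 3

Answer: 588
347
233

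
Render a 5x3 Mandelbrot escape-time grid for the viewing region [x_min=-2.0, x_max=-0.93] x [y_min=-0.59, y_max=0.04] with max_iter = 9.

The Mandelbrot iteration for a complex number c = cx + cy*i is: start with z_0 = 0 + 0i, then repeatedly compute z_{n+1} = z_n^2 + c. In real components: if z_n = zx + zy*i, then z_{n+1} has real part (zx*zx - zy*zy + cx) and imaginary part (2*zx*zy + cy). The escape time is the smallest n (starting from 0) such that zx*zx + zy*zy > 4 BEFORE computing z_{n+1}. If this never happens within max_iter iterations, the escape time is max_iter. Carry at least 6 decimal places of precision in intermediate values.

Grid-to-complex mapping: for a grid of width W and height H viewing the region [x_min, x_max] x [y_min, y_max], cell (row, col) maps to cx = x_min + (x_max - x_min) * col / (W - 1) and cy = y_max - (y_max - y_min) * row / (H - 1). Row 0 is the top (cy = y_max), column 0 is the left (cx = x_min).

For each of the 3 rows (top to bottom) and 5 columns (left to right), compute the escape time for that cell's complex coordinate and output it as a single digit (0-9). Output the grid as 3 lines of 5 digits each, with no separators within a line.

(row=0, col=0): c = -2.0000 + 0.0400i → escape time 1
(row=0, col=1): c = -1.7325 + 0.0400i → escape time 7
(row=0, col=2): c = -1.4650 + 0.0400i → escape time 9
(row=0, col=3): c = -1.1975 + 0.0400i → escape time 9
(row=0, col=4): c = -0.9300 + 0.0400i → escape time 9
(row=1, col=0): c = -2.0000 + -0.2750i → escape time 1
(row=1, col=1): c = -1.7325 + -0.2750i → escape time 4
(row=1, col=2): c = -1.4650 + -0.2750i → escape time 5
(row=1, col=3): c = -1.1975 + -0.2750i → escape time 9
(row=1, col=4): c = -0.9300 + -0.2750i → escape time 9
(row=2, col=0): c = -2.0000 + -0.5900i → escape time 1
(row=2, col=1): c = -1.7325 + -0.5900i → escape time 3
(row=2, col=2): c = -1.4650 + -0.5900i → escape time 3
(row=2, col=3): c = -1.1975 + -0.5900i → escape time 3
(row=2, col=4): c = -0.9300 + -0.5900i → escape time 5

Answer: 17999
14599
13335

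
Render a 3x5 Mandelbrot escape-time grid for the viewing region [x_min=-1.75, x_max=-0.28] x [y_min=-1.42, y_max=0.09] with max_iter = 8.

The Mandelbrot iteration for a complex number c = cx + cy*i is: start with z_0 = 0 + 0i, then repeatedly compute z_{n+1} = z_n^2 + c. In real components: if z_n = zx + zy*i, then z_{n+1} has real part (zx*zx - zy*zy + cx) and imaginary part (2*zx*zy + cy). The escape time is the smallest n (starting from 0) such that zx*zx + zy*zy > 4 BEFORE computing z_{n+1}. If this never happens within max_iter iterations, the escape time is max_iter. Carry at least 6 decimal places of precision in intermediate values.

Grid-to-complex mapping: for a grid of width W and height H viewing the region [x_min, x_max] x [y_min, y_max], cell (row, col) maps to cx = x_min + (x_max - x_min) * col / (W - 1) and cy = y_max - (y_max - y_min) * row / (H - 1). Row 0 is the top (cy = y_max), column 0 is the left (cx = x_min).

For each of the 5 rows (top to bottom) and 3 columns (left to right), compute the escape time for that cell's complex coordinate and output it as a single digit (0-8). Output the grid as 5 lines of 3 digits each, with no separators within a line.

Answer: 588
488
348
135
122

Derivation:
(row=0, col=0): c = -1.7500 + 0.0900i → escape time 5
(row=0, col=1): c = -1.0150 + 0.0900i → escape time 8
(row=0, col=2): c = -0.2800 + 0.0900i → escape time 8
(row=1, col=0): c = -1.7500 + -0.2875i → escape time 4
(row=1, col=1): c = -1.0150 + -0.2875i → escape time 8
(row=1, col=2): c = -0.2800 + -0.2875i → escape time 8
(row=2, col=0): c = -1.7500 + -0.6650i → escape time 3
(row=2, col=1): c = -1.0150 + -0.6650i → escape time 4
(row=2, col=2): c = -0.2800 + -0.6650i → escape time 8
(row=3, col=0): c = -1.7500 + -1.0425i → escape time 1
(row=3, col=1): c = -1.0150 + -1.0425i → escape time 3
(row=3, col=2): c = -0.2800 + -1.0425i → escape time 5
(row=4, col=0): c = -1.7500 + -1.4200i → escape time 1
(row=4, col=1): c = -1.0150 + -1.4200i → escape time 2
(row=4, col=2): c = -0.2800 + -1.4200i → escape time 2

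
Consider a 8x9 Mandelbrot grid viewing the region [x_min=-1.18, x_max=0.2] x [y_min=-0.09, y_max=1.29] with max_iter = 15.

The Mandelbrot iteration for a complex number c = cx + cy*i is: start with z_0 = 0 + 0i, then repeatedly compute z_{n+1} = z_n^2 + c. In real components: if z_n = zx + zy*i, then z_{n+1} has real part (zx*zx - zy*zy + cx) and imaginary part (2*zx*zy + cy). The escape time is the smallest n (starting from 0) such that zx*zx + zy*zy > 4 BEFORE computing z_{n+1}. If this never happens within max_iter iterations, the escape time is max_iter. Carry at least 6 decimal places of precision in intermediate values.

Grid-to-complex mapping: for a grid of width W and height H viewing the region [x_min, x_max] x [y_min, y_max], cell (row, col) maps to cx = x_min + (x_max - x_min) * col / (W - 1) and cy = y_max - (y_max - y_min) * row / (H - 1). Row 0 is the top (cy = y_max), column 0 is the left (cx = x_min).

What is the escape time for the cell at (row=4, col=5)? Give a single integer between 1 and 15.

Answer: 15

Derivation:
z_0 = 0 + 0i, c = -0.1943 + 0.6000i
Iter 1: z = -0.1943 + 0.6000i, |z|^2 = 0.3977
Iter 2: z = -0.5165 + 0.3669i, |z|^2 = 0.4014
Iter 3: z = -0.0621 + 0.2210i, |z|^2 = 0.0527
Iter 4: z = -0.2393 + 0.5726i, |z|^2 = 0.3851
Iter 5: z = -0.4649 + 0.3260i, |z|^2 = 0.3224
Iter 6: z = -0.0845 + 0.2969i, |z|^2 = 0.0953
Iter 7: z = -0.2753 + 0.5498i, |z|^2 = 0.3781
Iter 8: z = -0.4208 + 0.2972i, |z|^2 = 0.2654
Iter 9: z = -0.1055 + 0.3498i, |z|^2 = 0.1335
Iter 10: z = -0.3055 + 0.5262i, |z|^2 = 0.3702
Iter 11: z = -0.3778 + 0.2785i, |z|^2 = 0.2203
Iter 12: z = -0.1291 + 0.3896i, |z|^2 = 0.1684
Iter 13: z = -0.3294 + 0.4994i, |z|^2 = 0.3579
Iter 14: z = -0.3352 + 0.2710i, |z|^2 = 0.1858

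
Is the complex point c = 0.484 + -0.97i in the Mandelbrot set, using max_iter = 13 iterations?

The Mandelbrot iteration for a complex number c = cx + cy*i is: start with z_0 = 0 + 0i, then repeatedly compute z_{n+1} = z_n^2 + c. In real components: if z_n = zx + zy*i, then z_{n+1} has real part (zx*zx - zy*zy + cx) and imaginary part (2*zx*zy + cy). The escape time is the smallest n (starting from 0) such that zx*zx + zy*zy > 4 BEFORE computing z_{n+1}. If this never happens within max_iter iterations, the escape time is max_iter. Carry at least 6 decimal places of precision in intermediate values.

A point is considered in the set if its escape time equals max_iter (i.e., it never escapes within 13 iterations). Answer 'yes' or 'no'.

Answer: no

Derivation:
z_0 = 0 + 0i, c = 0.4840 + -0.9700i
Iter 1: z = 0.4840 + -0.9700i, |z|^2 = 1.1752
Iter 2: z = -0.2226 + -1.9090i, |z|^2 = 3.6937
Iter 3: z = -3.1106 + -0.1200i, |z|^2 = 9.6900
Escaped at iteration 3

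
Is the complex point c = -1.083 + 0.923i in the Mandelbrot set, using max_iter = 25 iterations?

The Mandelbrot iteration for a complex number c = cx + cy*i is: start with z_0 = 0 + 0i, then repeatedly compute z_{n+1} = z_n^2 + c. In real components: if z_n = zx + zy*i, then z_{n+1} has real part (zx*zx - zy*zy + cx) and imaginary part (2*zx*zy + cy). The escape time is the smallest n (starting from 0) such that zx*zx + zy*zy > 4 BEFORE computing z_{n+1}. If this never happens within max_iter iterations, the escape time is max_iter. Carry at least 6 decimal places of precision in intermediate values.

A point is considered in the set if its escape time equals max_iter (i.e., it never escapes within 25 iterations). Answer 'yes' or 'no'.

z_0 = 0 + 0i, c = -1.0830 + 0.9230i
Iter 1: z = -1.0830 + 0.9230i, |z|^2 = 2.0248
Iter 2: z = -0.7620 + -1.0762i, |z|^2 = 1.7390
Iter 3: z = -1.6605 + 2.5632i, |z|^2 = 9.3276
Escaped at iteration 3

Answer: no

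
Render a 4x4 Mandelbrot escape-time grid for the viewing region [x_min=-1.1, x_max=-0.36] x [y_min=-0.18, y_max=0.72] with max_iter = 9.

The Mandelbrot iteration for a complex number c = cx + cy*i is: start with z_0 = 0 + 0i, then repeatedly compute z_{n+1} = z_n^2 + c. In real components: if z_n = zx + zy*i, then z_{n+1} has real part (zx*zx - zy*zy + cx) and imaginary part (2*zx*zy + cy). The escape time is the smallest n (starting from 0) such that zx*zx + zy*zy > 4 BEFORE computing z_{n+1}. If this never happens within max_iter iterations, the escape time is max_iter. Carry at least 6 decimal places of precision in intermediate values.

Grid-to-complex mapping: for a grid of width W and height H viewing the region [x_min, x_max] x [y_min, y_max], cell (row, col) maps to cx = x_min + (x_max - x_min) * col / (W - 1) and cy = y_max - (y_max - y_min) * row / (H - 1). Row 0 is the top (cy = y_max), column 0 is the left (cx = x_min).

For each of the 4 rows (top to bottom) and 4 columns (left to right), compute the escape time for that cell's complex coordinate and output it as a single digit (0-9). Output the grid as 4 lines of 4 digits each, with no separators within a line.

Answer: 3468
6799
9999
9999

Derivation:
(row=0, col=0): c = -1.1000 + 0.7200i → escape time 3
(row=0, col=1): c = -0.8533 + 0.7200i → escape time 4
(row=0, col=2): c = -0.6067 + 0.7200i → escape time 6
(row=0, col=3): c = -0.3600 + 0.7200i → escape time 8
(row=1, col=0): c = -1.1000 + 0.4200i → escape time 6
(row=1, col=1): c = -0.8533 + 0.4200i → escape time 7
(row=1, col=2): c = -0.6067 + 0.4200i → escape time 9
(row=1, col=3): c = -0.3600 + 0.4200i → escape time 9
(row=2, col=0): c = -1.1000 + 0.1200i → escape time 9
(row=2, col=1): c = -0.8533 + 0.1200i → escape time 9
(row=2, col=2): c = -0.6067 + 0.1200i → escape time 9
(row=2, col=3): c = -0.3600 + 0.1200i → escape time 9
(row=3, col=0): c = -1.1000 + -0.1800i → escape time 9
(row=3, col=1): c = -0.8533 + -0.1800i → escape time 9
(row=3, col=2): c = -0.6067 + -0.1800i → escape time 9
(row=3, col=3): c = -0.3600 + -0.1800i → escape time 9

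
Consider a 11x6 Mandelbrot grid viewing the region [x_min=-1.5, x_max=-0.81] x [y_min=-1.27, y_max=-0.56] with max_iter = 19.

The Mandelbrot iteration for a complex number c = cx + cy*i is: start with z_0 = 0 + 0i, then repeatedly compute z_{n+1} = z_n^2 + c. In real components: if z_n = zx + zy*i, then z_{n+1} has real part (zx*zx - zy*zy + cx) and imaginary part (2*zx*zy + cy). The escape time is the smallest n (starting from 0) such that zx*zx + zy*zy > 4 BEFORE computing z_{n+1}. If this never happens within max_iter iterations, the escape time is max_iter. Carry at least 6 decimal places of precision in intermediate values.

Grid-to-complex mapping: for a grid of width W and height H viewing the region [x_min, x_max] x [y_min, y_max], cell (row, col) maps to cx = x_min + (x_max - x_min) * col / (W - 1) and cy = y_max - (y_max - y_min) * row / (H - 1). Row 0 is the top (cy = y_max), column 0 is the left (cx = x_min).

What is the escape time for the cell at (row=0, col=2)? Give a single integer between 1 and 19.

z_0 = 0 + 0i, c = -1.3620 + -0.5600i
Iter 1: z = -1.3620 + -0.5600i, |z|^2 = 2.1686
Iter 2: z = 0.1794 + 0.9654i, |z|^2 = 0.9643
Iter 3: z = -2.2619 + -0.2135i, |z|^2 = 5.1617
Escaped at iteration 3

Answer: 3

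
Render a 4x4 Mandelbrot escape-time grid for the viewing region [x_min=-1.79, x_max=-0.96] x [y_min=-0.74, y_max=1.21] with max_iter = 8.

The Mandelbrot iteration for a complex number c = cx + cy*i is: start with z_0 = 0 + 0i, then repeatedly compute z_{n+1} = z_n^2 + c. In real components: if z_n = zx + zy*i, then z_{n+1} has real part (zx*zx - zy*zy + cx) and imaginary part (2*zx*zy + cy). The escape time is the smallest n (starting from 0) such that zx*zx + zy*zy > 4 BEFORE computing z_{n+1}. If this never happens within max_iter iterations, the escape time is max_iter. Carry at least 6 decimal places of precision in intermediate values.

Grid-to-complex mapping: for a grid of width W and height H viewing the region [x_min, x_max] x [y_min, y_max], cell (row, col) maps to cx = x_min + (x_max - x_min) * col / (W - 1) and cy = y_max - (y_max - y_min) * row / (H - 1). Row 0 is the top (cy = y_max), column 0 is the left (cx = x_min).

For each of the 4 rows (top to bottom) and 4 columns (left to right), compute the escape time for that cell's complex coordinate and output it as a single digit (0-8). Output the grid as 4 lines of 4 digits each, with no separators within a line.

Answer: 1223
3335
4788
2334

Derivation:
(row=0, col=0): c = -1.7900 + 1.2100i → escape time 1
(row=0, col=1): c = -1.5133 + 1.2100i → escape time 2
(row=0, col=2): c = -1.2367 + 1.2100i → escape time 2
(row=0, col=3): c = -0.9600 + 1.2100i → escape time 3
(row=1, col=0): c = -1.7900 + 0.5600i → escape time 3
(row=1, col=1): c = -1.5133 + 0.5600i → escape time 3
(row=1, col=2): c = -1.2367 + 0.5600i → escape time 3
(row=1, col=3): c = -0.9600 + 0.5600i → escape time 5
(row=2, col=0): c = -1.7900 + -0.0900i → escape time 4
(row=2, col=1): c = -1.5133 + -0.0900i → escape time 7
(row=2, col=2): c = -1.2367 + -0.0900i → escape time 8
(row=2, col=3): c = -0.9600 + -0.0900i → escape time 8
(row=3, col=0): c = -1.7900 + -0.7400i → escape time 2
(row=3, col=1): c = -1.5133 + -0.7400i → escape time 3
(row=3, col=2): c = -1.2367 + -0.7400i → escape time 3
(row=3, col=3): c = -0.9600 + -0.7400i → escape time 4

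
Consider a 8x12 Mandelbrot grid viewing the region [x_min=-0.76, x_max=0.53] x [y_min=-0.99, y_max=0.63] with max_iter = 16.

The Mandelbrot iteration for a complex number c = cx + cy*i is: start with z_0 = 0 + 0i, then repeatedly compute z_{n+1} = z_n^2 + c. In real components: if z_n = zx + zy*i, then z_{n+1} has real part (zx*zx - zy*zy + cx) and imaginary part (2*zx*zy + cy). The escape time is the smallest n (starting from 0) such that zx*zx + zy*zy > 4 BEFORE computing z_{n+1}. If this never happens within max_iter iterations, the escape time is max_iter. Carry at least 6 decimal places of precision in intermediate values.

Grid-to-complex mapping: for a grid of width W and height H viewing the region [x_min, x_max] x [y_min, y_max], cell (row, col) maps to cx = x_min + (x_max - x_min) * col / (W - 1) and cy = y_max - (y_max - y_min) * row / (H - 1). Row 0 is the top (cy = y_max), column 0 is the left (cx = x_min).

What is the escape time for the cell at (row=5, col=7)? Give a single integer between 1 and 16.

Answer: 5

Derivation:
z_0 = 0 + 0i, c = 0.5300 + -0.1064i
Iter 1: z = 0.5300 + -0.1064i, |z|^2 = 0.2922
Iter 2: z = 0.7996 + -0.2191i, |z|^2 = 0.6873
Iter 3: z = 1.1213 + -0.4568i, |z|^2 = 1.4660
Iter 4: z = 1.5788 + -1.1307i, |z|^2 = 3.7710
Iter 5: z = 1.7439 + -3.6766i, |z|^2 = 16.5588
Escaped at iteration 5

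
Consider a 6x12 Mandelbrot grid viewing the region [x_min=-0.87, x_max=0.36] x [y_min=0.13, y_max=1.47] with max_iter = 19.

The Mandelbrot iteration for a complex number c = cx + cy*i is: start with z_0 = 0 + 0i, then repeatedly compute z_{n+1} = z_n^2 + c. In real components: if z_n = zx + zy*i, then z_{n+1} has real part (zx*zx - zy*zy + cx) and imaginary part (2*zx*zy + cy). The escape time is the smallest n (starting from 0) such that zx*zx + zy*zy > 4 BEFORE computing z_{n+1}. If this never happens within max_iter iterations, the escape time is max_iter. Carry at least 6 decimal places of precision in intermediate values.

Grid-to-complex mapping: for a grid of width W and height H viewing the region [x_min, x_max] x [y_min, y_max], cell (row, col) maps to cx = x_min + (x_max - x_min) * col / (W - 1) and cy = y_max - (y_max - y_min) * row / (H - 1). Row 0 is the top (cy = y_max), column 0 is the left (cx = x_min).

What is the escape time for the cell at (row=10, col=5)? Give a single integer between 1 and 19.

Answer: 19

Derivation:
z_0 = 0 + 0i, c = 0.3600 + 0.2518i
Iter 1: z = 0.3600 + 0.2518i, |z|^2 = 0.1930
Iter 2: z = 0.4262 + 0.4331i, |z|^2 = 0.3692
Iter 3: z = 0.3540 + 0.6210i, |z|^2 = 0.5110
Iter 4: z = 0.0997 + 0.6915i, |z|^2 = 0.4882
Iter 5: z = -0.1083 + 0.3897i, |z|^2 = 0.1636
Iter 6: z = 0.2199 + 0.1674i, |z|^2 = 0.0764
Iter 7: z = 0.3803 + 0.3254i, |z|^2 = 0.2505
Iter 8: z = 0.3987 + 0.4993i, |z|^2 = 0.4083
Iter 9: z = 0.2696 + 0.6500i, |z|^2 = 0.4952
Iter 10: z = 0.0102 + 0.6024i, |z|^2 = 0.3629
Iter 11: z = -0.0027 + 0.2641i, |z|^2 = 0.0697
Iter 12: z = 0.2903 + 0.2504i, |z|^2 = 0.1469
Iter 13: z = 0.3816 + 0.3972i, |z|^2 = 0.3033
Iter 14: z = 0.3478 + 0.5549i, |z|^2 = 0.4289
Iter 15: z = 0.1731 + 0.6379i, |z|^2 = 0.4368
Iter 16: z = -0.0169 + 0.4726i, |z|^2 = 0.2236
Iter 17: z = 0.1369 + 0.2358i, |z|^2 = 0.0744
Iter 18: z = 0.3231 + 0.3164i, |z|^2 = 0.2045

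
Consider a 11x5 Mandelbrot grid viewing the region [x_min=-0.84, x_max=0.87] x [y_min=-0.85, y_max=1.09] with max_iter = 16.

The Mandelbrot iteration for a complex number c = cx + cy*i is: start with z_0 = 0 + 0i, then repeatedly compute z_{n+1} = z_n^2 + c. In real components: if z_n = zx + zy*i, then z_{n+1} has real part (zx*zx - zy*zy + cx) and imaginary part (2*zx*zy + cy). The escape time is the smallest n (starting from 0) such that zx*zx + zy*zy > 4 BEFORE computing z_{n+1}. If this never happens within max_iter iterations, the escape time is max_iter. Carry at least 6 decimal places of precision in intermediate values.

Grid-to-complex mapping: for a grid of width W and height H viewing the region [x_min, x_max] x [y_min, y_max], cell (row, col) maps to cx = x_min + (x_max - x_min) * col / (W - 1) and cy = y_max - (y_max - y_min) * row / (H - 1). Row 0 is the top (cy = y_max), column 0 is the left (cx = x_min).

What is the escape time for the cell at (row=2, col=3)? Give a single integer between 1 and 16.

z_0 = 0 + 0i, c = -0.3270 + 0.1200i
Iter 1: z = -0.3270 + 0.1200i, |z|^2 = 0.1213
Iter 2: z = -0.2345 + 0.0415i, |z|^2 = 0.0567
Iter 3: z = -0.2737 + 0.1005i, |z|^2 = 0.0850
Iter 4: z = -0.2622 + 0.0650i, |z|^2 = 0.0730
Iter 5: z = -0.2625 + 0.0859i, |z|^2 = 0.0763
Iter 6: z = -0.2655 + 0.0749i, |z|^2 = 0.0761
Iter 7: z = -0.2621 + 0.0802i, |z|^2 = 0.0751
Iter 8: z = -0.2647 + 0.0779i, |z|^2 = 0.0762
Iter 9: z = -0.2630 + 0.0787i, |z|^2 = 0.0754
Iter 10: z = -0.2640 + 0.0786i, |z|^2 = 0.0759
Iter 11: z = -0.2635 + 0.0785i, |z|^2 = 0.0756
Iter 12: z = -0.2638 + 0.0786i, |z|^2 = 0.0757
Iter 13: z = -0.2636 + 0.0785i, |z|^2 = 0.0757
Iter 14: z = -0.2637 + 0.0786i, |z|^2 = 0.0757
Iter 15: z = -0.2637 + 0.0786i, |z|^2 = 0.0757

Answer: 16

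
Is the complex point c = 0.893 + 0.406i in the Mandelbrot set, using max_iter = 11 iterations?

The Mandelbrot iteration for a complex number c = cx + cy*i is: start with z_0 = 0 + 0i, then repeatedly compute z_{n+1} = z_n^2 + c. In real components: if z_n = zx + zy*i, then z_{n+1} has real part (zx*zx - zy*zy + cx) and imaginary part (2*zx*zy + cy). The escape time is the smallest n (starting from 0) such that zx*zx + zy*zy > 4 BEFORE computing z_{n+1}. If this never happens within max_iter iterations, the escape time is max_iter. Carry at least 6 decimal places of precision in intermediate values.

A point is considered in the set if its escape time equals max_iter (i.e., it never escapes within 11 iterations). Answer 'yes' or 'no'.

z_0 = 0 + 0i, c = 0.8930 + 0.4060i
Iter 1: z = 0.8930 + 0.4060i, |z|^2 = 0.9623
Iter 2: z = 1.5256 + 1.1311i, |z|^2 = 3.6069
Iter 3: z = 1.9411 + 3.8573i, |z|^2 = 18.6464
Escaped at iteration 3

Answer: no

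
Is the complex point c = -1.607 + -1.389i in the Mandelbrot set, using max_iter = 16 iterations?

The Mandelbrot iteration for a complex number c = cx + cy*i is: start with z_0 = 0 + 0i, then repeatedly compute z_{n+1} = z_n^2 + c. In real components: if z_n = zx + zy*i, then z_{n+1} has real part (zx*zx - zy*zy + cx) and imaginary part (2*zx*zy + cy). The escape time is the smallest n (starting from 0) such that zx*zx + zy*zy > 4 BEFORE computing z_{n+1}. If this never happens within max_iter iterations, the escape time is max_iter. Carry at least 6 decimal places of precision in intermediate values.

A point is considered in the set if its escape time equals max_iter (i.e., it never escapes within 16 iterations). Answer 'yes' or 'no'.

z_0 = 0 + 0i, c = -1.6070 + -1.3890i
Iter 1: z = -1.6070 + -1.3890i, |z|^2 = 4.5118
Escaped at iteration 1

Answer: no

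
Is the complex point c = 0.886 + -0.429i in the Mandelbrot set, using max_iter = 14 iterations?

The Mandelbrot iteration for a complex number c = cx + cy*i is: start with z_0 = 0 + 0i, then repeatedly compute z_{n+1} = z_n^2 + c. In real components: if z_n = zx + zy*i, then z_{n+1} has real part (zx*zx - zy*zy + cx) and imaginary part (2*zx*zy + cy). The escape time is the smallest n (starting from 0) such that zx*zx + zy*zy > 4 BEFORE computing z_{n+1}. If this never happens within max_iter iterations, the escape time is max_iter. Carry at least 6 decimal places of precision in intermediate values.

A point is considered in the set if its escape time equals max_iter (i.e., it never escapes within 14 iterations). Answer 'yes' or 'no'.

Answer: no

Derivation:
z_0 = 0 + 0i, c = 0.8860 + -0.4290i
Iter 1: z = 0.8860 + -0.4290i, |z|^2 = 0.9690
Iter 2: z = 1.4870 + -1.1892i, |z|^2 = 3.6252
Iter 3: z = 1.6829 + -3.9655i, |z|^2 = 18.5575
Escaped at iteration 3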